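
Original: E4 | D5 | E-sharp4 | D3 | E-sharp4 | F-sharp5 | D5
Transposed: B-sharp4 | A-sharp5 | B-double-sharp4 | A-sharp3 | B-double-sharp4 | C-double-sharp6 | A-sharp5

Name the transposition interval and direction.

up an augmented fifth

Take the first pair: E4 → B#4. E to B spans 5 letter names, so the interval is some kind of fifth.
E4 to B#4 is 8 semitones, which makes it an augmented fifth; the second version is higher, so the direction is up.
Checking another pair — D5 → A#5 — gives the same interval.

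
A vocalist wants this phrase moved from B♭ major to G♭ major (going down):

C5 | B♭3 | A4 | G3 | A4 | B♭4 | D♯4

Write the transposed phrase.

B♭ major to G♭ major down is a major third, so every note moves down by that interval.
C5 to Ab4
Bb3 to Gb3
A4 to F4
G3 to Eb3
A4 to F4
Bb4 to Gb4
D#4 to B3

Ab4 Gb3 F4 Eb3 F4 Gb4 B3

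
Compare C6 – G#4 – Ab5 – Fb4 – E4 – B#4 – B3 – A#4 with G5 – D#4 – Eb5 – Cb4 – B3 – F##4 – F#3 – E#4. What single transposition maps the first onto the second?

down a perfect fourth

Take the first pair: C6 → G5. C to G spans 4 letter names, so the interval is some kind of fourth.
G5 to C6 is 5 semitones, which makes it a perfect fourth; the second version is lower, so the direction is down.
Checking another pair — A#4 → E#4 — gives the same interval.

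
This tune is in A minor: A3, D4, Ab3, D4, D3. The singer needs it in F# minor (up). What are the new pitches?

F#4 B4 F4 B4 B3

A minor to F# minor up is a major sixth, so every note moves up by that interval.
A3 becomes F#4
D4 becomes B4
Ab3 becomes F4
D4 becomes B4
D3 becomes B3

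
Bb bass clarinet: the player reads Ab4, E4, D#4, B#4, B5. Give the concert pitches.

Written C4 on the Bb bass clarinet sounds as Bb2, a major ninth lower; apply that shift to every note.
Ab4 → Gb3
E4 → D3
D#4 → C#3
B#4 → A#3
B5 → A4

Gb3 D3 C#3 A#3 A4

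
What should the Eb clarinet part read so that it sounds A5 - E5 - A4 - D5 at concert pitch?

F#5 C#5 F#4 B4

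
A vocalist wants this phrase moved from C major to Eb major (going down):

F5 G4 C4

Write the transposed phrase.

Ab4 Bb3 Eb3

C major to Eb major down is a major sixth, so every note moves down by that interval.
F5 becomes Ab4
G4 becomes Bb3
C4 becomes Eb3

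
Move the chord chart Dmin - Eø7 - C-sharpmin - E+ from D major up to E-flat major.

Ebmin Fø7 Dmin F+

D major up to E-flat major is a minor second; each chord root moves by that interval while the quality stays the same.
Dmin: root D up a minor second → Eb, giving Ebmin.
Eø7: root E up a minor second → F, giving Fø7.
C-sharpmin: root C-sharp up a minor second → D, giving Dmin.
E+: root E up a minor second → F, giving F+.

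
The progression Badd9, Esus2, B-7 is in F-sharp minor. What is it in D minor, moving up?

Gadd9 Csus2 G-7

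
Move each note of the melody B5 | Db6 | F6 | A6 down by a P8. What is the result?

B5 down a perfect octave is B4.
Db6: an octave down reaches D, and 12 semitones makes it Db5.
F6: an octave down reaches F, and 12 semitones makes it F5.
A6 down a perfect octave is A5.

B4 Db5 F5 A5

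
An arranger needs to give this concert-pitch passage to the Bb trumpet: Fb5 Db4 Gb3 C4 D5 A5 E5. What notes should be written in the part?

Gb5 Eb4 Ab3 D4 E5 B5 F#5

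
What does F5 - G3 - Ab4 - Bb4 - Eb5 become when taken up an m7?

F5 up a minor seventh is Eb6.
A minor seventh up from G3 gives F4.
A minor seventh up from Ab4 gives Gb5.
Bb4: a seventh up reaches A, and 10 semitones makes it Ab5.
Eb5: a seventh up reaches D, and 10 semitones makes it Db6.

Eb6 F4 Gb5 Ab5 Db6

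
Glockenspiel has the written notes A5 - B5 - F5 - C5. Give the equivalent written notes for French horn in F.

E8 F#8 C8 G7

First find concert pitch: the glockenspiel sounds a perfect fifteenth above written, so A5 B5 F5 C5 sounds A7 B7 F7 C7.
Then write for French horn in F: it sounds a perfect fifth below written, so the part must be a perfect fifth above concert.
A7 → E8
B7 → F#8
F7 → C8
C7 → G7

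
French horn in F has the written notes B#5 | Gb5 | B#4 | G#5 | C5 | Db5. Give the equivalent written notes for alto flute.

A#5 Fb5 A#4 F#5 Bb4 Cb5

First find concert pitch: the French horn in F sounds a perfect fifth below written, so B#5 Gb5 B#4 G#5 C5 Db5 sounds E#5 Cb5 E#4 C#5 F4 Gb4.
Then write for alto flute: it sounds a perfect fourth below written, so the part must be a perfect fourth above concert.
E#5 → A#5
Cb5 → Fb5
E#4 → A#4
C#5 → F#5
F4 → Bb4
Gb4 → Cb5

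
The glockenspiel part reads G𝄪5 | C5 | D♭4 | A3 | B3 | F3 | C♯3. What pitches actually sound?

The glockenspiel sounds a perfect fifteenth above written, so transpose each written note up a perfect fifteenth.
G##5 gives G##7
C5 gives C7
Db4 gives Db6
A3 gives A5
B3 gives B5
F3 gives F5
C#3 gives C#5

G##7 C7 Db6 A5 B5 F5 C#5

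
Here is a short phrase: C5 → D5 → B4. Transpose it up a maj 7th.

C5 becomes B5
D5 becomes C#6
B4 becomes A#5

B5 C#6 A#5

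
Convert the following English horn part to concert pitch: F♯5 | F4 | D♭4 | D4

B4 Bb3 Gb3 G3

The English horn sounds a perfect fifth below written, so transpose each written note down a perfect fifth.
F#5 gives B4
F4 gives Bb3
Db4 gives Gb3
D4 gives G3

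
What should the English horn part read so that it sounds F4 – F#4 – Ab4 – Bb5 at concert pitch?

C5 C#5 Eb5 F6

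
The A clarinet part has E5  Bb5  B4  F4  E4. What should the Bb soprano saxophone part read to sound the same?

D#5 A5 A#4 E4 D#4

First find concert pitch: the A clarinet sounds a minor third below written, so E5 Bb5 B4 F4 E4 sounds C#5 G5 G#4 D4 C#4.
Then write for Bb soprano saxophone: it sounds a major second below written, so the part must be a major second above concert.
C#5 → D#5
G5 → A5
G#4 → A#4
D4 → E4
C#4 → D#4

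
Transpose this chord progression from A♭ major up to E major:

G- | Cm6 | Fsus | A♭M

D#- G#m6 C#sus EM

A♭ major up to E major is an augmented fifth; each chord root moves by that interval while the quality stays the same.
G-: root G up an augmented fifth → D#, giving D#-.
Cm6: root C up an augmented fifth → G#, giving G#m6.
Fsus: root F up an augmented fifth → C#, giving C#sus.
A♭M: root A♭ up an augmented fifth → E, giving EM.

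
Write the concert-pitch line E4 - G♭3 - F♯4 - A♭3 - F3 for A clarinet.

G4 Bbb3 A4 Cb4 Ab3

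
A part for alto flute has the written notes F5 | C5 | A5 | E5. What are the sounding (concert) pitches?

C5 G4 E5 B4

The alto flute sounds a perfect fourth below written, so transpose each written note down a perfect fourth.
F5 becomes C5
C5 becomes G4
A5 becomes E5
E5 becomes B4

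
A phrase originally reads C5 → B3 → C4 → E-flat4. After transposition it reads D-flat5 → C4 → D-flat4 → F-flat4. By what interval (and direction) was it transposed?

From C5 to Db5 is 2 letter names — a second of some quality.
C5 to Db5 is 1 semitone, which makes it a minor second; the second version is higher, so the direction is up.
Checking another pair — Eb4 → Fb4 — gives the same interval.

up a minor second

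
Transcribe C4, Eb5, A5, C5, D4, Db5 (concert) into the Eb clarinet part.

A3 C5 F#5 A4 B3 Bb4

Written C4 sounds as Eb4 on the Eb clarinet, so concert pitches are written a minor third down.
C4 to A3
Eb5 to C5
A5 to F#5
C5 to A4
D4 to B3
Db5 to Bb4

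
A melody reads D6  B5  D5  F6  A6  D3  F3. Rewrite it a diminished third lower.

D6 -> B#5
B5 -> G##5
D5 -> B#4
F6 -> D#6
A6 -> F##6
D3 -> B#2
F3 -> D#3

B#5 G##5 B#4 D#6 F##6 B#2 D#3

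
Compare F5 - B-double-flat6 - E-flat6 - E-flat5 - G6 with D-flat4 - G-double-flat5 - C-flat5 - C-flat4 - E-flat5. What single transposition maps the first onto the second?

down a major tenth

Take the first pair: F5 → Db4. F to D spans 10 letter names, so the interval is some kind of tenth.
Db4 to F5 is 16 semitones, which makes it a major tenth; the second version is lower, so the direction is down.
Checking another pair — G6 → Eb5 — gives the same interval.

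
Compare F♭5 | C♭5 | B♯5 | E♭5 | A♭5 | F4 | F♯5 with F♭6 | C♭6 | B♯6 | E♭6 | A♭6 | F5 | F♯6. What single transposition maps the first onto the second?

up a perfect octave

Take the first pair: Fb5 → Fb6. F to F spans 8 letter names, so the interval is some kind of octave.
Fb5 to Fb6 is 12 semitones, which makes it a perfect octave; the second version is higher, so the direction is up.
Checking another pair — F#5 → F#6 — gives the same interval.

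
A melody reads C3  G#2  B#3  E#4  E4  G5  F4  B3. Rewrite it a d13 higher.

C3 to Abb4
G#2 to Eb4
B#3 to G5
E#4 to C6
E4 to Cb6
G5 to Ebb7
F4 to Dbb6
B3 to Gb5

Abb4 Eb4 G5 C6 Cb6 Ebb7 Dbb6 Gb5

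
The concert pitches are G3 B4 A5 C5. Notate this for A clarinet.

The A clarinet sounds a minor third below written, so the written part must be a minor third above concert — transpose each note up.
G3 -> Bb3
B4 -> D5
A5 -> C6
C5 -> Eb5

Bb3 D5 C6 Eb5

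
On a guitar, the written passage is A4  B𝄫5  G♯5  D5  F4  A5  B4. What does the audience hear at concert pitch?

The guitar sounds a perfect octave below written, so transpose each written note down a perfect octave.
A4 → A3
Bbb5 → Bbb4
G#5 → G#4
D5 → D4
F4 → F3
A5 → A4
B4 → B3

A3 Bbb4 G#4 D4 F3 A4 B3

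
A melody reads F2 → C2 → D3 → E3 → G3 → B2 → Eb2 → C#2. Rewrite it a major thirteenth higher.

F2 up a major thirteenth is D4.
C2 up a major thirteenth is A3.
D3 up a major thirteenth is B4.
E3 up a major thirteenth is C#5.
G3: a thirteenth up reaches E, and 21 semitones makes it E5.
B2: a thirteenth up reaches G, and 21 semitones makes it G#4.
A major thirteenth up from Eb2 gives C4.
C#2 up a major thirteenth is A#3.

D4 A3 B4 C#5 E5 G#4 C4 A#3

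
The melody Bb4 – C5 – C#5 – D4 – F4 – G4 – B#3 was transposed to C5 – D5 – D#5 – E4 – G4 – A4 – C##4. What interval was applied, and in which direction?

up a major second

Take the first pair: Bb4 → C5. B to C spans 2 letter names, so the interval is some kind of second.
Bb4 to C5 is 2 semitones, which makes it a major second; the second version is higher, so the direction is up.
Checking another pair — B#3 → C##4 — gives the same interval.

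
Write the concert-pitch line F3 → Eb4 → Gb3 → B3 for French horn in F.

C4 Bb4 Db4 F#4

Written C4 sounds as F3 on the French horn in F, so concert pitches are written a perfect fifth up.
F3 -> C4
Eb4 -> Bb4
Gb3 -> Db4
B3 -> F#4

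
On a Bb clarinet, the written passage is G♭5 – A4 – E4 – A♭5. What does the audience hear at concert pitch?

The Bb clarinet sounds a major second below written, so transpose each written note down a major second.
Gb5 → Fb5
A4 → G4
E4 → D4
Ab5 → Gb5

Fb5 G4 D4 Gb5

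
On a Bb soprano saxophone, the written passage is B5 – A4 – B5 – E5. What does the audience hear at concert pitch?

A5 G4 A5 D5

Written C4 on the Bb soprano saxophone sounds as Bb3, a major second lower; apply that shift to every note.
B5 -> A5
A4 -> G4
B5 -> A5
E5 -> D5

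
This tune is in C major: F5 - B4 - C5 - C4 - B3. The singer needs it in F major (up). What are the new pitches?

Bb5 E5 F5 F4 E4

From C up to F is a perfect fourth; apply that to each pitch.
F5 becomes Bb5
B4 becomes E5
C5 becomes F5
C4 becomes F4
B3 becomes E4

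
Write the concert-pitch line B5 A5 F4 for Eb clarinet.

G#5 F#5 D4

Written C4 sounds as Eb4 on the Eb clarinet, so concert pitches are written a minor third down.
B5 gives G#5
A5 gives F#5
F4 gives D4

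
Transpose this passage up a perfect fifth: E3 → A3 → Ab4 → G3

B3 E4 Eb5 D4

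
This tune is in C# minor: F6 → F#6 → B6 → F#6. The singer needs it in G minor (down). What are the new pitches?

Cb6 C6 F6 C6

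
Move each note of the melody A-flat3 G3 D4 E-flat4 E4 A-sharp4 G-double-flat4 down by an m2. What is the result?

Ab3 to G3
G3 to F#3
D4 to C#4
Eb4 to D4
E4 to D#4
A#4 to G##4
Gbb4 to Fb4

G3 F#3 C#4 D4 D#4 G##4 Fb4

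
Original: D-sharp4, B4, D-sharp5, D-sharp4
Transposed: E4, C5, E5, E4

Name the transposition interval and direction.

Take the first pair: D#4 → E4. D to E spans 2 letter names, so the interval is some kind of second.
D#4 to E4 is 1 semitone, which makes it a minor second; the second version is higher, so the direction is up.
Checking another pair — D#4 → E4 — gives the same interval.

up a minor second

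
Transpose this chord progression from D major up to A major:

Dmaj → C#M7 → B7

D major up to A major is a perfect fifth; each chord root moves by that interval while the quality stays the same.
Dmaj: root D up a perfect fifth → A, giving Amaj.
C#M7: root C# up a perfect fifth → G#, giving G#M7.
B7: root B up a perfect fifth → F#, giving F#7.

Amaj G#M7 F#7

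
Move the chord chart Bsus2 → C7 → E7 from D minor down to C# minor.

A#sus2 B7 D#7

D minor down to C# minor is a minor second; each chord root moves by that interval while the quality stays the same.
Bsus2: root B down a minor second → A#, giving A#sus2.
C7: root C down a minor second → B, giving B7.
E7: root E down a minor second → D#, giving D#7.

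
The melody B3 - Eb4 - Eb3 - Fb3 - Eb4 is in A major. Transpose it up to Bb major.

C4 Fb4 Fb3 Gbb3 Fb4

A major to Bb major up is a minor second, so every note moves up by that interval.
B3 to C4
Eb4 to Fb4
Eb3 to Fb3
Fb3 to Gbb3
Eb4 to Fb4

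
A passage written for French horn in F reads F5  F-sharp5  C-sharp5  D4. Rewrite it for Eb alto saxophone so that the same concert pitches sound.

G5 G#5 D#5 E4

First find concert pitch: the French horn in F sounds a perfect fifth below written, so F5 F-sharp5 C-sharp5 D4 sounds Bb4 B4 F#4 G3.
Then write for Eb alto saxophone: it sounds a major sixth below written, so the part must be a major sixth above concert.
Bb4 → G5
B4 → G#5
F#4 → D#5
G3 → E4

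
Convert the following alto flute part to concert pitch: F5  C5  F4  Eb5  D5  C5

The alto flute sounds a perfect fourth below written, so transpose each written note down a perfect fourth.
F5 -> C5
C5 -> G4
F4 -> C4
Eb5 -> Bb4
D5 -> A4
C5 -> G4

C5 G4 C4 Bb4 A4 G4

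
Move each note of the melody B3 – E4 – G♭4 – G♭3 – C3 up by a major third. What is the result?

B3 becomes D#4
E4 becomes G#4
Gb4 becomes Bb4
Gb3 becomes Bb3
C3 becomes E3

D#4 G#4 Bb4 Bb3 E3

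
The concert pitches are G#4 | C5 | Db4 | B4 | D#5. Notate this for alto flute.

The alto flute sounds a perfect fourth below written, so the written part must be a perfect fourth above concert — transpose each note up.
G#4 becomes C#5
C5 becomes F5
Db4 becomes Gb4
B4 becomes E5
D#5 becomes G#5

C#5 F5 Gb4 E5 G#5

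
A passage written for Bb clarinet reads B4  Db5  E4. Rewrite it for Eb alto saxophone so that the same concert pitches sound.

First find concert pitch: the Bb clarinet sounds a major second below written, so B4 Db5 E4 sounds A4 Cb5 D4.
Then write for Eb alto saxophone: it sounds a major sixth below written, so the part must be a major sixth above concert.
A4 → F#5
Cb5 → Ab5
D4 → B4

F#5 Ab5 B4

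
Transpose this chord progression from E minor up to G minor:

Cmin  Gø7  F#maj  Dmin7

E minor up to G minor is a minor third; each chord root moves by that interval while the quality stays the same.
Cmin: root C up a minor third → Eb, giving Ebmin.
Gø7: root G up a minor third → Bb, giving Bbø7.
F#maj: root F# up a minor third → A, giving Amaj.
Dmin7: root D up a minor third → F, giving Fmin7.

Ebmin Bbø7 Amaj Fmin7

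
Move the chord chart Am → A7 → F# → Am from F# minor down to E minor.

F# minor down to E minor is a major second; each chord root moves by that interval while the quality stays the same.
Am: root A down a major second → G, giving Gm.
A7: root A down a major second → G, giving G7.
F#: root F# down a major second → E, giving E.
Am: root A down a major second → G, giving Gm.

Gm G7 E Gm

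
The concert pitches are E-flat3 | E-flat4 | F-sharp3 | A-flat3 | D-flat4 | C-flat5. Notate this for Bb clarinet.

F3 F4 G#3 Bb3 Eb4 Db5

The Bb clarinet sounds a major second below written, so the written part must be a major second above concert — transpose each note up.
Eb3 to F3
Eb4 to F4
F#3 to G#3
Ab3 to Bb3
Db4 to Eb4
Cb5 to Db5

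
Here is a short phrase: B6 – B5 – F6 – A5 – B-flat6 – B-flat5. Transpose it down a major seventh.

C6 C5 Gb5 Bb4 Cb6 Cb5

B6 -> C6
B5 -> C5
F6 -> Gb5
A5 -> Bb4
Bb6 -> Cb6
Bb5 -> Cb5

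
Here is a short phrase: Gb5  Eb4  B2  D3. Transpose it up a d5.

Dbb6 Bbb4 F3 Ab3

A diminished fifth up from Gb5 gives Dbb6.
Eb4: a fifth up reaches B, and 6 semitones makes it Bbb4.
A diminished fifth up from B2 gives F3.
D3 up a diminished fifth is Ab3.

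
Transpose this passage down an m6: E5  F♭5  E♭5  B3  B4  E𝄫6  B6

E5: a sixth down reaches G, and 8 semitones makes it G#4.
Fb5: a sixth down reaches A, and 8 semitones makes it Ab4.
Eb5 down a minor sixth is G4.
B3: a sixth down reaches D, and 8 semitones makes it D#3.
B4: a sixth down reaches D, and 8 semitones makes it D#4.
Ebb6 down a minor sixth is Gb5.
B6 down a minor sixth is D#6.

G#4 Ab4 G4 D#3 D#4 Gb5 D#6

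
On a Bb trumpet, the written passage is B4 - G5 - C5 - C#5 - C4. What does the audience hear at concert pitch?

A4 F5 Bb4 B4 Bb3

Written C4 on the Bb trumpet sounds as Bb3, a major second lower; apply that shift to every note.
B4 → A4
G5 → F5
C5 → Bb4
C#5 → B4
C4 → Bb3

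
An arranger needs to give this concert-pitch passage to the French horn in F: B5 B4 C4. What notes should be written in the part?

F#6 F#5 G4

The French horn in F sounds a perfect fifth below written, so the written part must be a perfect fifth above concert — transpose each note up.
B5 becomes F#6
B4 becomes F#5
C4 becomes G4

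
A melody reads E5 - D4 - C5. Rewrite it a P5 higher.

B5 A4 G5

E5 becomes B5
D4 becomes A4
C5 becomes G5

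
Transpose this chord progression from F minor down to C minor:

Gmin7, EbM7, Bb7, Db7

F minor down to C minor is a perfect fourth; each chord root moves by that interval while the quality stays the same.
Gmin7: root G down a perfect fourth → D, giving Dmin7.
EbM7: root Eb down a perfect fourth → Bb, giving BbM7.
Bb7: root Bb down a perfect fourth → F, giving F7.
Db7: root Db down a perfect fourth → Ab, giving Ab7.

Dmin7 BbM7 F7 Ab7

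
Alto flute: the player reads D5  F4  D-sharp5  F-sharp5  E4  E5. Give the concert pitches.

A4 C4 A#4 C#5 B3 B4

Written C4 on the alto flute sounds as G3, a perfect fourth lower; apply that shift to every note.
D5 -> A4
F4 -> C4
D#5 -> A#4
F#5 -> C#5
E4 -> B3
E5 -> B4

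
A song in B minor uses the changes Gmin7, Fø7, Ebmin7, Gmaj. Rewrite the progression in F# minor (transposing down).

Dmin7 Cø7 Bbmin7 Dmaj

B minor down to F# minor is a perfect fourth; each chord root moves by that interval while the quality stays the same.
Gmin7: root G down a perfect fourth → D, giving Dmin7.
Fø7: root F down a perfect fourth → C, giving Cø7.
Ebmin7: root Eb down a perfect fourth → Bb, giving Bbmin7.
Gmaj: root G down a perfect fourth → D, giving Dmaj.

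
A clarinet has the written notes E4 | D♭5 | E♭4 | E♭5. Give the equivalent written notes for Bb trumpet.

D#4 C5 D4 D5

First find concert pitch: the A clarinet sounds a minor third below written, so E4 D♭5 E♭4 E♭5 sounds C#4 Bb4 C4 C5.
Then write for Bb trumpet: it sounds a major second below written, so the part must be a major second above concert.
C#4 → D#4
Bb4 → C5
C4 → D4
C5 → D5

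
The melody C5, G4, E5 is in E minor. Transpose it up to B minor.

G5 D5 B5

From E up to B is a perfect fifth; apply that to each pitch.
C5 gives G5
G4 gives D5
E5 gives B5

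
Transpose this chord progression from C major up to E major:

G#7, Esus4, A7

B#7 G#sus4 C#7

C major up to E major is a major third; each chord root moves by that interval while the quality stays the same.
G#7: root G# up a major third → B#, giving B#7.
Esus4: root E up a major third → G#, giving G#sus4.
A7: root A up a major third → C#, giving C#7.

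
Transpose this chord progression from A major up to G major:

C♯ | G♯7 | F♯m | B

B F#7 Em A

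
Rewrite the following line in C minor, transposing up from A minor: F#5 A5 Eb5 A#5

A minor to C minor up is a minor third, so every note moves up by that interval.
F#5 → A5
A5 → C6
Eb5 → Gb5
A#5 → C#6

A5 C6 Gb5 C#6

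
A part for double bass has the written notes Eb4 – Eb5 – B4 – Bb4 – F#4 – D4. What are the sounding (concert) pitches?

Written C4 on the double bass sounds as C3, a perfect octave lower; apply that shift to every note.
Eb4 becomes Eb3
Eb5 becomes Eb4
B4 becomes B3
Bb4 becomes Bb3
F#4 becomes F#3
D4 becomes D3

Eb3 Eb4 B3 Bb3 F#3 D3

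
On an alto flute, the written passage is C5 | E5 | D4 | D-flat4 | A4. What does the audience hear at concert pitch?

Written C4 on the alto flute sounds as G3, a perfect fourth lower; apply that shift to every note.
C5 to G4
E5 to B4
D4 to A3
Db4 to Ab3
A4 to E4

G4 B4 A3 Ab3 E4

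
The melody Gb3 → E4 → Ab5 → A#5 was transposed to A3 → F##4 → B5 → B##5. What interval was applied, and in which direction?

Take the first pair: Gb3 → A3. G to A spans 2 letter names, so the interval is some kind of second.
Gb3 to A3 is 3 semitones, which makes it an augmented second; the second version is higher, so the direction is up.
Checking another pair — A#5 → B##5 — gives the same interval.

up an augmented second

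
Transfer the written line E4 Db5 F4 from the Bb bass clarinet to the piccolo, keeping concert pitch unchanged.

First find concert pitch: the Bb bass clarinet sounds a major ninth below written, so E4 Db5 F4 sounds D3 Cb4 Eb3.
Then write for piccolo: it sounds a perfect octave above written, so the part must be a perfect octave below concert.
D3 → D2
Cb4 → Cb3
Eb3 → Eb2

D2 Cb3 Eb2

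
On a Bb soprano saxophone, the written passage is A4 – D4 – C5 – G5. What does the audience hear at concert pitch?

G4 C4 Bb4 F5

The Bb soprano saxophone sounds a major second below written, so transpose each written note down a major second.
A4 gives G4
D4 gives C4
C5 gives Bb4
G5 gives F5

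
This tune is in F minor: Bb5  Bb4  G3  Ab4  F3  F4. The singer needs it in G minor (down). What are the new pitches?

C5 C4 A2 Bb3 G2 G3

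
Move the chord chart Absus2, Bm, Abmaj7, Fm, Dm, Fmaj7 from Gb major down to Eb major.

Fsus2 G#m Fmaj7 Dm Bm Dmaj7

Gb major down to Eb major is a minor third; each chord root moves by that interval while the quality stays the same.
Absus2: root Ab down a minor third → F, giving Fsus2.
Bm: root B down a minor third → G#, giving G#m.
Abmaj7: root Ab down a minor third → F, giving Fmaj7.
Fm: root F down a minor third → D, giving Dm.
Dm: root D down a minor third → B, giving Bm.
Fmaj7: root F down a minor third → D, giving Dmaj7.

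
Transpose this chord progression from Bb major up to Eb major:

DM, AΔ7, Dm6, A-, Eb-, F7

Bb major up to Eb major is a perfect fourth; each chord root moves by that interval while the quality stays the same.
DM: root D up a perfect fourth → G, giving GM.
AΔ7: root A up a perfect fourth → D, giving DΔ7.
Dm6: root D up a perfect fourth → G, giving Gm6.
A-: root A up a perfect fourth → D, giving D-.
Eb-: root Eb up a perfect fourth → Ab, giving Ab-.
F7: root F up a perfect fourth → Bb, giving Bb7.

GM DΔ7 Gm6 D- Ab- Bb7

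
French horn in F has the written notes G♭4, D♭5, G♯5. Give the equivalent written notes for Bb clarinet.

First find concert pitch: the French horn in F sounds a perfect fifth below written, so G♭4 D♭5 G♯5 sounds Cb4 Gb4 C#5.
Then write for Bb clarinet: it sounds a major second below written, so the part must be a major second above concert.
Cb4 → Db4
Gb4 → Ab4
C#5 → D#5

Db4 Ab4 D#5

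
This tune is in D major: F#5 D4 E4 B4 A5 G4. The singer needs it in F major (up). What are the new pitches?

A5 F4 G4 D5 C6 Bb4

From D up to F is a minor third; apply that to each pitch.
F#5 gives A5
D4 gives F4
E4 gives G4
B4 gives D5
A5 gives C6
G4 gives Bb4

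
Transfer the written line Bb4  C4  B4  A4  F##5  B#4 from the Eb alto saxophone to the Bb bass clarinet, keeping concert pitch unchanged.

First find concert pitch: the Eb alto saxophone sounds a major sixth below written, so Bb4 C4 B4 A4 F##5 B#4 sounds Db4 Eb3 D4 C4 A#4 D#4.
Then write for Bb bass clarinet: it sounds a major ninth below written, so the part must be a major ninth above concert.
Db4 → Eb5
Eb3 → F4
D4 → E5
C4 → D5
A#4 → B#5
D#4 → E#5

Eb5 F4 E5 D5 B#5 E#5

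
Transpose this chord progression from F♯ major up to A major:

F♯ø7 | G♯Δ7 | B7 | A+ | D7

Aø7 BΔ7 D7 C+ F7

F♯ major up to A major is a minor third; each chord root moves by that interval while the quality stays the same.
F♯ø7: root F♯ up a minor third → A, giving Aø7.
G♯Δ7: root G♯ up a minor third → B, giving BΔ7.
B7: root B up a minor third → D, giving D7.
A+: root A up a minor third → C, giving C+.
D7: root D up a minor third → F, giving F7.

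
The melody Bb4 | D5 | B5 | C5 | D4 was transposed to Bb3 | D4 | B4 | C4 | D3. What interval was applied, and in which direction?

down a perfect octave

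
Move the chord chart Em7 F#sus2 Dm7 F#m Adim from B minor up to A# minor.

D#m7 E#sus2 C#m7 E#m G#dim

B minor up to A# minor is a major seventh; each chord root moves by that interval while the quality stays the same.
Em7: root E up a major seventh → D#, giving D#m7.
F#sus2: root F# up a major seventh → E#, giving E#sus2.
Dm7: root D up a major seventh → C#, giving C#m7.
F#m: root F# up a major seventh → E#, giving E#m.
Adim: root A up a major seventh → G#, giving G#dim.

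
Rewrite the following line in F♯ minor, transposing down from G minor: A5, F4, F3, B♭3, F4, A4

G#5 E4 E3 A3 E4 G#4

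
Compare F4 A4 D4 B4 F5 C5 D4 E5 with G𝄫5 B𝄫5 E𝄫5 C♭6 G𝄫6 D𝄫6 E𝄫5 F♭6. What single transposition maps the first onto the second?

up a diminished ninth

From F4 to Gbb5 is 9 letter names — a ninth of some quality.
F4 to Gbb5 is 12 semitones, which makes it a diminished ninth; the second version is higher, so the direction is up.
Checking another pair — E5 → Fb6 — gives the same interval.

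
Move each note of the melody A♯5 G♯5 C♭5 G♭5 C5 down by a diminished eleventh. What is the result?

E##4 D##4 G3 D4 G#3

A#5 to E##4
G#5 to D##4
Cb5 to G3
Gb5 to D4
C5 to G#3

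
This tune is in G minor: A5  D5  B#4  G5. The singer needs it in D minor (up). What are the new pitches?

E6 A5 F##5 D6

From G up to D is a perfect fifth; apply that to each pitch.
A5 → E6
D5 → A5
B#4 → F##5
G5 → D6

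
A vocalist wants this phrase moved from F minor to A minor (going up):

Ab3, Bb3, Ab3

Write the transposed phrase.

C4 D4 C4

F minor to A minor up is a major third, so every note moves up by that interval.
Ab3 gives C4
Bb3 gives D4
Ab3 gives C4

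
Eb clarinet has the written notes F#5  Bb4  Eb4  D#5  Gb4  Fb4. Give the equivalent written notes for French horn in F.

First find concert pitch: the Eb clarinet sounds a minor third above written, so F#5 Bb4 Eb4 D#5 Gb4 Fb4 sounds A5 Db5 Gb4 F#5 Bbb4 Abb4.
Then write for French horn in F: it sounds a perfect fifth below written, so the part must be a perfect fifth above concert.
A5 → E6
Db5 → Ab5
Gb4 → Db5
F#5 → C#6
Bbb4 → Fb5
Abb4 → Ebb5

E6 Ab5 Db5 C#6 Fb5 Ebb5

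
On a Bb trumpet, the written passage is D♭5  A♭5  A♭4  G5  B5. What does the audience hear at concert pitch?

Cb5 Gb5 Gb4 F5 A5

The Bb trumpet sounds a major second below written, so transpose each written note down a major second.
Db5 gives Cb5
Ab5 gives Gb5
Ab4 gives Gb4
G5 gives F5
B5 gives A5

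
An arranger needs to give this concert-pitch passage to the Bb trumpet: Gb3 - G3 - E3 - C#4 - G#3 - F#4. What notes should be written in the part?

Ab3 A3 F#3 D#4 A#3 G#4

The Bb trumpet sounds a major second below written, so the written part must be a major second above concert — transpose each note up.
Gb3 → Ab3
G3 → A3
E3 → F#3
C#4 → D#4
G#3 → A#3
F#4 → G#4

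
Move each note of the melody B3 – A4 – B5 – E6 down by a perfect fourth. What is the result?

F#3 E4 F#5 B5

B3 → F#3
A4 → E4
B5 → F#5
E6 → B5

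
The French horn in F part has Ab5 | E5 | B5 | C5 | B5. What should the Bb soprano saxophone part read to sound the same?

Eb5 B4 F#5 G4 F#5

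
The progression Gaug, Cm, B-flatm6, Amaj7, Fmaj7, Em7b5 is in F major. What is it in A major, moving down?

F major down to A major is a minor sixth; each chord root moves by that interval while the quality stays the same.
Gaug: root G down a minor sixth → B, giving Baug.
Cm: root C down a minor sixth → E, giving Em.
B-flatm6: root B-flat down a minor sixth → D, giving Dm6.
Amaj7: root A down a minor sixth → C#, giving C#maj7.
Fmaj7: root F down a minor sixth → A, giving Amaj7.
Em7b5: root E down a minor sixth → G#, giving G#m7b5.

Baug Em Dm6 C#maj7 Amaj7 G#m7b5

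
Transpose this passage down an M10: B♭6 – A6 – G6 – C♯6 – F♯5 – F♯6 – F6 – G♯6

Gb5 F5 Eb5 A4 D4 D5 Db5 E5

Bb6 to Gb5
A6 to F5
G6 to Eb5
C#6 to A4
F#5 to D4
F#6 to D5
F6 to Db5
G#6 to E5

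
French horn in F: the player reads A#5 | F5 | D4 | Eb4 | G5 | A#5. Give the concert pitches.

D#5 Bb4 G3 Ab3 C5 D#5

The French horn in F sounds a perfect fifth below written, so transpose each written note down a perfect fifth.
A#5 → D#5
F5 → Bb4
D4 → G3
Eb4 → Ab3
G5 → C5
A#5 → D#5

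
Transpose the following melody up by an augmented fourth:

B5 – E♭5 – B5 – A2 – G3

E#6 A5 E#6 D#3 C#4

B5: a fourth up reaches E, and 6 semitones makes it E#6.
Eb5: a fourth up reaches A, and 6 semitones makes it A5.
B5 up an augmented fourth is E#6.
A2: a fourth up reaches D, and 6 semitones makes it D#3.
An augmented fourth up from G3 gives C#4.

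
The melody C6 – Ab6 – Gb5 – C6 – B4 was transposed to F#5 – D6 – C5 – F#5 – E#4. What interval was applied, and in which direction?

From C6 to F#5 is 5 letter names — a fifth of some quality.
F#5 to C6 is 6 semitones, which makes it a diminished fifth; the second version is lower, so the direction is down.
Checking another pair — B4 → E#4 — gives the same interval.

down a diminished fifth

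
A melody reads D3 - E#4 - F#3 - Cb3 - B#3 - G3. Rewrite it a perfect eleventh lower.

A1 B#2 C#2 Gb1 F##2 D2

D3 gives A1
E#4 gives B#2
F#3 gives C#2
Cb3 gives Gb1
B#3 gives F##2
G3 gives D2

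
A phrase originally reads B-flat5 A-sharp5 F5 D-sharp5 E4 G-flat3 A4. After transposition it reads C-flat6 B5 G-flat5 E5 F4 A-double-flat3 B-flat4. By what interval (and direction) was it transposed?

From Bb5 to Cb6 is 2 letter names — a second of some quality.
Bb5 to Cb6 is 1 semitone, which makes it a minor second; the second version is higher, so the direction is up.
Checking another pair — A4 → Bb4 — gives the same interval.

up a minor second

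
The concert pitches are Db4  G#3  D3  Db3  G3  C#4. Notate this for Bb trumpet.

Eb4 A#3 E3 Eb3 A3 D#4

The Bb trumpet sounds a major second below written, so the written part must be a major second above concert — transpose each note up.
Db4 becomes Eb4
G#3 becomes A#3
D3 becomes E3
Db3 becomes Eb3
G3 becomes A3
C#4 becomes D#4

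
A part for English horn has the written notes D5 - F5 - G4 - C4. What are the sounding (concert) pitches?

G4 Bb4 C4 F3

Written C4 on the English horn sounds as F3, a perfect fifth lower; apply that shift to every note.
D5 gives G4
F5 gives Bb4
G4 gives C4
C4 gives F3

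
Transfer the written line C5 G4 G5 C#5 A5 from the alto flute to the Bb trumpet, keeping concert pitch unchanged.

A4 E4 E5 A#4 F#5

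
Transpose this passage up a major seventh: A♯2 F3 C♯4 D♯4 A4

G##3 E4 B#4 C##5 G#5

A major seventh up from A#2 gives G##3.
A major seventh up from F3 gives E4.
A major seventh up from C#4 gives B#4.
A major seventh up from D#4 gives C##5.
A4 up a major seventh is G#5.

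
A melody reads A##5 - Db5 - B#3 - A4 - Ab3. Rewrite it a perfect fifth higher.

E##6 Ab5 F##4 E5 Eb4

A##5 up a perfect fifth is E##6.
Db5: a fifth up reaches A, and 7 semitones makes it Ab5.
B#3 up a perfect fifth is F##4.
A4 up a perfect fifth is E5.
A perfect fifth up from Ab3 gives Eb4.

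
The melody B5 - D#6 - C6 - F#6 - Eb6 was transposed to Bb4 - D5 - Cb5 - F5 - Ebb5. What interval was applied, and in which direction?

down an augmented octave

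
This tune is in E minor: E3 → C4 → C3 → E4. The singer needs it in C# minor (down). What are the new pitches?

C#3 A3 A2 C#4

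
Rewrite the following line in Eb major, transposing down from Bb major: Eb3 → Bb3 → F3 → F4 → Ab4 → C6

Ab2 Eb3 Bb2 Bb3 Db4 F5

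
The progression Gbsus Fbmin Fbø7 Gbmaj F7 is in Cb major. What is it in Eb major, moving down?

Cb major down to Eb major is a minor sixth; each chord root moves by that interval while the quality stays the same.
Gbsus: root Gb down a minor sixth → Bb, giving Bbsus.
Fbmin: root Fb down a minor sixth → Ab, giving Abmin.
Fbø7: root Fb down a minor sixth → Ab, giving Abø7.
Gbmaj: root Gb down a minor sixth → Bb, giving Bbmaj.
F7: root F down a minor sixth → A, giving A7.

Bbsus Abmin Abø7 Bbmaj A7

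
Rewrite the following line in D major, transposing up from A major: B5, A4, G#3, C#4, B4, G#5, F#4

A major to D major up is a perfect fourth, so every note moves up by that interval.
B5 → E6
A4 → D5
G#3 → C#4
C#4 → F#4
B4 → E5
G#5 → C#6
F#4 → B4

E6 D5 C#4 F#4 E5 C#6 B4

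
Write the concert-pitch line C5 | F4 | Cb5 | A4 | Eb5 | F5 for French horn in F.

G5 C5 Gb5 E5 Bb5 C6

The French horn in F sounds a perfect fifth below written, so the written part must be a perfect fifth above concert — transpose each note up.
C5 -> G5
F4 -> C5
Cb5 -> Gb5
A4 -> E5
Eb5 -> Bb5
F5 -> C6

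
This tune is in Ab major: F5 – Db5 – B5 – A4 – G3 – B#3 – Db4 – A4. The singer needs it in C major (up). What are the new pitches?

Ab major to C major up is a major third, so every note moves up by that interval.
F5 to A5
Db5 to F5
B5 to D#6
A4 to C#5
G3 to B3
B#3 to D##4
Db4 to F4
A4 to C#5

A5 F5 D#6 C#5 B3 D##4 F4 C#5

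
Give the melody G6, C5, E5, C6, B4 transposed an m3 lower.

G6: a third down reaches E, and 3 semitones makes it E6.
A minor third down from C5 gives A4.
E5 down a minor third is C#5.
C6 down a minor third is A5.
A minor third down from B4 gives G#4.

E6 A4 C#5 A5 G#4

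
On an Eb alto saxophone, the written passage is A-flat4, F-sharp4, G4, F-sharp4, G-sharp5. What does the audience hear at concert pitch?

Cb4 A3 Bb3 A3 B4

The Eb alto saxophone sounds a major sixth below written, so transpose each written note down a major sixth.
Ab4 becomes Cb4
F#4 becomes A3
G4 becomes Bb3
F#4 becomes A3
G#5 becomes B4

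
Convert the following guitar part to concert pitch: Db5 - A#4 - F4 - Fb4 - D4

Db4 A#3 F3 Fb3 D3

The guitar sounds a perfect octave below written, so transpose each written note down a perfect octave.
Db5 → Db4
A#4 → A#3
F4 → F3
Fb4 → Fb3
D4 → D3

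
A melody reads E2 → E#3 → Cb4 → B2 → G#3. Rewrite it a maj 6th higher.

C#3 C##4 Ab4 G#3 E#4

E2: a sixth up reaches C, and 9 semitones makes it C#3.
E#3: a sixth up reaches C, and 9 semitones makes it C##4.
Cb4: a sixth up reaches A, and 9 semitones makes it Ab4.
A major sixth up from B2 gives G#3.
G#3: a sixth up reaches E, and 9 semitones makes it E#4.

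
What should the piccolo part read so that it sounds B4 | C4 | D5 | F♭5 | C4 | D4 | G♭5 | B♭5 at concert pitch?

The piccolo sounds a perfect octave above written, so the written part must be a perfect octave below concert — transpose each note down.
B4 to B3
C4 to C3
D5 to D4
Fb5 to Fb4
C4 to C3
D4 to D3
Gb5 to Gb4
Bb5 to Bb4

B3 C3 D4 Fb4 C3 D3 Gb4 Bb4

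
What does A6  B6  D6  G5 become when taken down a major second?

G6 A6 C6 F5

A major second down from A6 gives G6.
B6 down a major second is A6.
D6 down a major second is C6.
G5 down a major second is F5.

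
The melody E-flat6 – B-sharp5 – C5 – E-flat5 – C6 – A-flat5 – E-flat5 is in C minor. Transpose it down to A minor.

C6 G##5 A4 C5 A5 F5 C5

C minor to A minor down is a minor third, so every note moves down by that interval.
Eb6 becomes C6
B#5 becomes G##5
C5 becomes A4
Eb5 becomes C5
C6 becomes A5
Ab5 becomes F5
Eb5 becomes C5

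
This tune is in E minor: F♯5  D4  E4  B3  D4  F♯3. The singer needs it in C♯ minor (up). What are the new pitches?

D#6 B4 C#5 G#4 B4 D#4

E minor to C♯ minor up is a major sixth, so every note moves up by that interval.
F#5 → D#6
D4 → B4
E4 → C#5
B3 → G#4
D4 → B4
F#3 → D#4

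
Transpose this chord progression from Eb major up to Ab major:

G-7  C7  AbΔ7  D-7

C-7 F7 DbΔ7 G-7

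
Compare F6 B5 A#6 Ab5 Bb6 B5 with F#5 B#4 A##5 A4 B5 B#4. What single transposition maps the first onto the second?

down a diminished octave

From F6 to F#5 is 8 letter names — an octave of some quality.
F#5 to F6 is 11 semitones, which makes it a diminished octave; the second version is lower, so the direction is down.
Checking another pair — B5 → B#4 — gives the same interval.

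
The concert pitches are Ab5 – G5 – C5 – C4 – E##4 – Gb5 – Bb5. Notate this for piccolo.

Written C4 sounds as C5 on the piccolo, so concert pitches are written a perfect octave down.
Ab5 -> Ab4
G5 -> G4
C5 -> C4
C4 -> C3
E##4 -> E##3
Gb5 -> Gb4
Bb5 -> Bb4

Ab4 G4 C4 C3 E##3 Gb4 Bb4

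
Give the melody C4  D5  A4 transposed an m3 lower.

C4 down a minor third is A3.
D5: a third down reaches B, and 3 semitones makes it B4.
A4 down a minor third is F#4.

A3 B4 F#4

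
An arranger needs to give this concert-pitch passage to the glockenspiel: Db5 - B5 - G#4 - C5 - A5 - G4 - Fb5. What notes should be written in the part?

Db3 B3 G#2 C3 A3 G2 Fb3

The glockenspiel sounds a perfect fifteenth above written, so the written part must be a perfect fifteenth below concert — transpose each note down.
Db5 → Db3
B5 → B3
G#4 → G#2
C5 → C3
A5 → A3
G4 → G2
Fb5 → Fb3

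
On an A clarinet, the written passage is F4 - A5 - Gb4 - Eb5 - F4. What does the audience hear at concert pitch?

Written C4 on the A clarinet sounds as A3, a minor third lower; apply that shift to every note.
F4 gives D4
A5 gives F#5
Gb4 gives Eb4
Eb5 gives C5
F4 gives D4

D4 F#5 Eb4 C5 D4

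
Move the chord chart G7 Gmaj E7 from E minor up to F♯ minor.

A7 Amaj F#7

E minor up to F♯ minor is a major second; each chord root moves by that interval while the quality stays the same.
G7: root G up a major second → A, giving A7.
Gmaj: root G up a major second → A, giving Amaj.
E7: root E up a major second → F#, giving F#7.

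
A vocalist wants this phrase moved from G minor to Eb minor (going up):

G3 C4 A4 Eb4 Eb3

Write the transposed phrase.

G minor to Eb minor up is a minor sixth, so every note moves up by that interval.
G3 → Eb4
C4 → Ab4
A4 → F5
Eb4 → Cb5
Eb3 → Cb4

Eb4 Ab4 F5 Cb5 Cb4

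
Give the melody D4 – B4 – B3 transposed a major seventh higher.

D4 gives C#5
B4 gives A#5
B3 gives A#4

C#5 A#5 A#4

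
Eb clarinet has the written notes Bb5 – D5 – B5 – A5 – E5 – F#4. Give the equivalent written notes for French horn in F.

Ab6 C6 A6 G6 D6 E5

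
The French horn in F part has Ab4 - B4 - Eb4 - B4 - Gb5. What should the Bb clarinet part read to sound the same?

Eb4 F#4 Bb3 F#4 Db5

First find concert pitch: the French horn in F sounds a perfect fifth below written, so Ab4 B4 Eb4 B4 Gb5 sounds Db4 E4 Ab3 E4 Cb5.
Then write for Bb clarinet: it sounds a major second below written, so the part must be a major second above concert.
Db4 → Eb4
E4 → F#4
Ab3 → Bb3
E4 → F#4
Cb5 → Db5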